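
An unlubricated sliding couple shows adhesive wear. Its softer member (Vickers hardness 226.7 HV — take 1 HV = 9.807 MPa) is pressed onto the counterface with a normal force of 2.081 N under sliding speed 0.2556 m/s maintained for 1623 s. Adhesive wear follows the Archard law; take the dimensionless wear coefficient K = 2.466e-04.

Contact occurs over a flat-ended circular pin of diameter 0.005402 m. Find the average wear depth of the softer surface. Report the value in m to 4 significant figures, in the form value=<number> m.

value=4.178e-06 m

Intermediates are displayed rounded, and every step maintains full float precision; a single final rounding to four significant figures.
Distance L = v·t = 0.2556 m/s × 1623 s = 414.8 m.
Hardness H = 226.7 HV × 9.807 MPa/HV = 2223 MPa = 2.223e+09 Pa.
Contact area A = π·d²/4 = π·(0.005402 m)²/4 = 2.292e-05 m².
Expressed in SI base units: W = 2.081 N, H = 2.223e+09 Pa, K = 2.466e-04.
The Archard volume V = K·W·L/H = 2.466e-04 · 2.081 · 414.8 / 2.223e+09 = 9.575e-11 m³.
Wear depth h = V/A = 9.575e-11 / 2.292e-05 = 4.178e-06 m.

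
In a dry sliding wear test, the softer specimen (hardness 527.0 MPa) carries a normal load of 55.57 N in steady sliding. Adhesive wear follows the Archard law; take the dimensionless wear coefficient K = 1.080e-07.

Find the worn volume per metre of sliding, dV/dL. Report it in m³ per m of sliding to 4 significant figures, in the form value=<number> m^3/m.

value=1.139e-14 m^3/m

The computation maintains full precision, and intermediate values appear rounded. Rounded just once, at four significant digits.
Convert: Hardness H = 527.0 MPa = 5.270e+08 Pa.
Working in SI base units: W = 55.57 N, H = 5.270e+08 Pa, K = 1.080e-07.
Wear rate dV/dL = K·W/H — distance-free: 1.080e-07 · 55.57 / 5.270e+08 = 1.139e-14 m³/m.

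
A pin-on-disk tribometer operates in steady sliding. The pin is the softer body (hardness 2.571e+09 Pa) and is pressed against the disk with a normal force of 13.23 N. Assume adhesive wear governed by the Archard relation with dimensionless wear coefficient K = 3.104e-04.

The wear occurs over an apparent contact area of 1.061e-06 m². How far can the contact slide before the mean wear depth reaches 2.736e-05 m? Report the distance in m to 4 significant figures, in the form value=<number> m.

value=18.17 m

All arithmetic carries exact precision. Intermediates are displayed rounded, and rounded just once: 4 significant digits.
Restated in SI base units: W = 13.23 N, H = 2.571e+09 Pa, K = 3.104e-04.
Permissible volume V_lim = h_lim·A = 2.736e-05 · 1.061e-06 = 2.903e-11 m³.
Sliding life L = V_lim·H/(K·W) = 2.903e-11 · 2.571e+09 / (3.104e-04 · 13.23) = 18.17 m.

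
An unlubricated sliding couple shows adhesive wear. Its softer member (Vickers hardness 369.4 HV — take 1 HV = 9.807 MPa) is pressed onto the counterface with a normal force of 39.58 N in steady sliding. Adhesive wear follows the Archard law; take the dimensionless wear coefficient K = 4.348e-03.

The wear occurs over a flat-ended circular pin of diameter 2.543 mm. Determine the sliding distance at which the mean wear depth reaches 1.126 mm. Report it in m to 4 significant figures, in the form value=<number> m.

value=120.4 m

Intermediate values are printed rounded. Each operation keeps exact precision, and rounded once at the end, at four significant figures.
Convert: Hardness H = 369.4 HV × 9.807 MPa/HV = 3623 MPa = 3.623e+09 Pa.
Convert: Pin diameter d = 2.543 mm = 0.002543 m. Contact area A = π·d²/4 = π·(0.002543 m)²/4 = 5.079e-06 m².
Convert: Depth limit h_lim = 1.126 mm = 0.001126 m.
In SI base units, W = 39.58 N, H = 3.623e+09 Pa, K = 4.348e-03.
Volume at the limit: V_lim = h_lim·A = 0.001126 · 5.079e-06 = 5.719e-09 m³.
So the life L = V_lim·H/(K·W) = 5.719e-09 · 3.623e+09 / (4.348e-03 · 39.58) = 120.4 m.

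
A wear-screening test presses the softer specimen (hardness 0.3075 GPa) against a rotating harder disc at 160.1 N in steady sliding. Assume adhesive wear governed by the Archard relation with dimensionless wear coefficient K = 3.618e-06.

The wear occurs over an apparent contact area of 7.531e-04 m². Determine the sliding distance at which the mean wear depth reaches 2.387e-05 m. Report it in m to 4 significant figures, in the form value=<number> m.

Each operation holds full float precision, and the intermediates are shown rounded; one final rounding, at 4 significant digits.
Hardness H = 0.3075 GPa = 3.075e+08 Pa.
Collected in SI base units: W = 160.1 N, H = 3.075e+08 Pa, K = 3.618e-06.
Permissible volume V_lim = h_lim·A = 2.387e-05 · 7.531e-04 = 1.798e-08 m³.
Sliding life L = V_lim·H/(K·W) = 1.798e-08 · 3.075e+08 / (3.618e-06 · 160.1) = 9543 m.

value=9543 m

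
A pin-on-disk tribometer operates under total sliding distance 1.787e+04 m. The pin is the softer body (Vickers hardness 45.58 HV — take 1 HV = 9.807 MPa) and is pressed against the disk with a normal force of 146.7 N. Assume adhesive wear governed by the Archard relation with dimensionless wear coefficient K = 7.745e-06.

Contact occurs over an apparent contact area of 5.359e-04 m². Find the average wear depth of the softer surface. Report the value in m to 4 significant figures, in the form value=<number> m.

value=8.476e-05 m

Intermediate values are shown rounded, and all working math maintains full float precision. Rounded once at the end: four significant figures.
Convert: Hardness H = 45.58 HV × 9.807 MPa/HV = 447.0 MPa = 4.470e+08 Pa.
SI base units throughout: W = 146.7 N, H = 4.470e+08 Pa, K = 7.745e-06.
Wear volume V = K·W·L/H = 7.745e-06 · 146.7 · 1.787e+04 / 4.470e+08 = 4.542e-08 m³.
Average depth h = V/A = 4.542e-08 / 5.359e-04 = 8.476e-05 m.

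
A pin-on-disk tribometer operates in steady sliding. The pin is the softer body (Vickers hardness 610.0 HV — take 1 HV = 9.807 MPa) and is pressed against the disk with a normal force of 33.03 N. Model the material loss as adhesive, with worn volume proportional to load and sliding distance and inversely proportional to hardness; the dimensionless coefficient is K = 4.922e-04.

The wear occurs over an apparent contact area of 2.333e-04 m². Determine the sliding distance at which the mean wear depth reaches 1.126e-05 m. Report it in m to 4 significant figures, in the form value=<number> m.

value=966.6 m

The algebra maintains full precision, and the intermediates are shown rounded; one final rounding, at 4 significant digits.
Hardness H = 610.0 HV × 9.807 MPa/HV = 5982 MPa = 5.982e+09 Pa.
In SI base units, W = 33.03 N, H = 5.982e+09 Pa, K = 4.922e-04.
Allowed volume V_lim = h_lim·A = 1.126e-05 · 2.333e-04 = 2.627e-09 m³.
Thus life L = V_lim·H/(K·W) = 2.627e-09 · 5.982e+09 / (4.922e-04 · 33.03) = 966.6 m.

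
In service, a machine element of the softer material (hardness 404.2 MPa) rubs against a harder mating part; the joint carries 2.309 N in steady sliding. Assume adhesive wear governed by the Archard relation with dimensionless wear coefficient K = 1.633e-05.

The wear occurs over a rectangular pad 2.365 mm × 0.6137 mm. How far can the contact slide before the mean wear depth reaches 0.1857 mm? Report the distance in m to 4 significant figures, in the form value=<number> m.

value=2889 m

Intermediates are printed rounded. All arithmetic maintains full precision — a single final rounding, at 4 significant figures.
Convert: Hardness H = 404.2 MPa = 4.042e+08 Pa.
Convert: Pad sides 2.365 mm × 0.6137 mm = 2.365e-03 m × 6.137e-04 m. Contact area A = 2.365e-03 m × 6.137e-04 m = 1.451e-06 m².
Convert: Depth limit h_lim = 0.1857 mm = 1.857e-04 m.
As SI base values: W = 2.309 N, H = 4.042e+08 Pa, K = 1.633e-05.
Limit volume V_lim = h_lim·A = 1.857e-04 · 1.451e-06 = 2.695e-10 m³.
Life L = V_lim·H/(K·W) = 2.695e-10 · 4.042e+08 / (1.633e-05 · 2.309) = 2889 m.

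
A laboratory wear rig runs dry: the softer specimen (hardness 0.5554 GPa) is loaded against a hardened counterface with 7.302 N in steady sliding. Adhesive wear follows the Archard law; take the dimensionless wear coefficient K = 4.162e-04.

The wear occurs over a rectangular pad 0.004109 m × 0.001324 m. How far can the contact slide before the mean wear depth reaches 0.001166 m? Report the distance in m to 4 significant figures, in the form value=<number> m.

value=1159 m

All arithmetic holds full float precision; the intermediates are printed rounded, and a single final rounding: four significant figures.
Convert: Hardness H = 0.5554 GPa = 5.554e+08 Pa.
Convert: Contact area A = 0.004109 m × 0.001324 m = 5.440e-06 m².
Expressed in SI base units: W = 7.302 N, H = 5.554e+08 Pa, K = 4.162e-04.
Allowed volume V_lim = h_lim·A = 0.001166 · 5.440e-06 = 6.343e-09 m³.
Sliding life L = V_lim·H/(K·W) = 6.343e-09 · 5.554e+08 / (4.162e-04 · 7.302) = 1159 m.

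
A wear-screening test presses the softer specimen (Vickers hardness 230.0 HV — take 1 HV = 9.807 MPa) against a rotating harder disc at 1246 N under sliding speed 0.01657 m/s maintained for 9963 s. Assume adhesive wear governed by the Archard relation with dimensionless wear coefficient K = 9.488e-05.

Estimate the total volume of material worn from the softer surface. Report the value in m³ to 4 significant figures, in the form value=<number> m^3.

The algebra carries full float precision; displayed values are rounded — a lone final rounding, at 4 significant digits.
Convert: Total distance L = v·t = 0.01657 m/s × 9963 s = 165.1 m.
Convert: Hardness H = 230.0 HV × 9.807 MPa/HV = 2256 MPa = 2.256e+09 Pa.
As SI base values: W = 1246 N, H = 2.256e+09 Pa, K = 9.488e-05.
Worn volume V = K·W·L/H = 9.488e-05 · 1246 · 165.1 / 2.256e+09 = 8.652e-09 m³.

value=8.652e-09 m^3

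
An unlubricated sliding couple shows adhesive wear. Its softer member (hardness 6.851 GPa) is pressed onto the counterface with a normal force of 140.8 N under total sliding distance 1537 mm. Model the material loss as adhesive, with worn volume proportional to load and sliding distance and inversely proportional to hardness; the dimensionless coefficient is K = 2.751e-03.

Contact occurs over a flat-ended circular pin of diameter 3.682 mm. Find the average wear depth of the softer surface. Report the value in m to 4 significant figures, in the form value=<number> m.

value=8.161e-06 m

Intermediates are printed rounded, and the algebra keeps exact precision — one last rounding, at four significant figures.
Path length L = 1537 mm = 1.537 m.
Hardness H = 6.851 GPa = 6.851e+09 Pa.
Pin diameter d = 3.682 mm = 0.003682 m. Contact area A = π·d²/4 = π·(0.003682 m)²/4 = 1.065e-05 m².
In SI base units: W = 140.8 N, H = 6.851e+09 Pa, K = 2.751e-03.
By Archard's law, V = K·W·L/H = 2.751e-03 · 140.8 · 1.537 / 6.851e+09 = 8.690e-11 m³.
Wear depth h = V/A = 8.690e-11 / 1.065e-05 = 8.161e-06 m.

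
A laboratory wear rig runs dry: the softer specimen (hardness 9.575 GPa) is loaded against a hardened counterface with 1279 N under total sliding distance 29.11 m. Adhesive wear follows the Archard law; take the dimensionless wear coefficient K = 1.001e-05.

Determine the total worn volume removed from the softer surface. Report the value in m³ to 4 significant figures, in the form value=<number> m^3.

Each operation maintains full float precision, and quoted intermediates are rounded. Rounded once at the end to 4 significant figures.
Convert: Hardness H = 9.575 GPa = 9.575e+09 Pa.
Restated in SI base units: W = 1279 N, H = 9.575e+09 Pa, K = 1.001e-05.
Worn volume V = K·W·L/H = 1.001e-05 · 1279 · 29.11 / 9.575e+09 = 3.892e-11 m³.

value=3.892e-11 m^3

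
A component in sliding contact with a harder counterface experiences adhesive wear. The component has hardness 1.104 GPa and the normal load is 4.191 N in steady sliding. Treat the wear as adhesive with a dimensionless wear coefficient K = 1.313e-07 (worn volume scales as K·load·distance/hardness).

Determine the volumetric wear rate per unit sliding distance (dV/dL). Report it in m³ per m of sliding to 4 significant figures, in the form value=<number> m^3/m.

All working math runs at full float precision — quoted intermediates are rounded, and one last rounding, at four significant digits.
Hardness H = 1.104 GPa = 1.104e+09 Pa.
In SI base units: W = 4.191 N, H = 1.104e+09 Pa, K = 1.313e-07.
Sliding wear rate dV/dL = K·W/H (no L dependence): 1.313e-07 · 4.191 / 1.104e+09 = 4.984e-16 m³/m.

value=4.984e-16 m^3/m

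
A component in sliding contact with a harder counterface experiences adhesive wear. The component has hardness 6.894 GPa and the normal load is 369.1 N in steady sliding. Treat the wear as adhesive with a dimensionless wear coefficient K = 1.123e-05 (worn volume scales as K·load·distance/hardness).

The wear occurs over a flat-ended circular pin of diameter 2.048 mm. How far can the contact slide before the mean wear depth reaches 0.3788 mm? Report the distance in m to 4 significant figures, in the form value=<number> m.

Every step runs at exact precision. Intermediate values appear rounded, and a single final rounding, at four significant digits.
Convert: Hardness H = 6.894 GPa = 6.894e+09 Pa.
Convert: Pin diameter d = 2.048 mm = 0.002048 m. Contact area A = π·d²/4 = π·(0.002048 m)²/4 = 3.294e-06 m².
Convert: Depth limit h_lim = 0.3788 mm = 3.788e-04 m.
Restated in SI base units: W = 369.1 N, H = 6.894e+09 Pa, K = 1.123e-05.
Limit volume V_lim = h_lim·A = 3.788e-04 · 3.294e-06 = 1.248e-09 m³.
So the life L = V_lim·H/(K·W) = 1.248e-09 · 6.894e+09 / (1.123e-05 · 369.1) = 2075 m.

value=2075 m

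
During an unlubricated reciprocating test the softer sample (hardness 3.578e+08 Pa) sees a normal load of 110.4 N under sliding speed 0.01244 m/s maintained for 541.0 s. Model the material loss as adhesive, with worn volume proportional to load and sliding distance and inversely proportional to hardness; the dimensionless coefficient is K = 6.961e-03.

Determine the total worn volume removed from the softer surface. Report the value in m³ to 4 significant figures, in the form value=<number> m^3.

Shown intermediates are rounded. The computation keeps exact precision, and one last rounding, at 4 significant figures.
Convert: Distance covered L = v·t = 0.01244 m/s × 541.0 s = 6.730 m.
As SI base values: W = 110.4 N, H = 3.578e+08 Pa, K = 6.961e-03.
The Archard volume V = K·W·L/H = 6.961e-03 · 110.4 · 6.730 / 3.578e+08 = 1.445e-08 m³.

value=1.445e-08 m^3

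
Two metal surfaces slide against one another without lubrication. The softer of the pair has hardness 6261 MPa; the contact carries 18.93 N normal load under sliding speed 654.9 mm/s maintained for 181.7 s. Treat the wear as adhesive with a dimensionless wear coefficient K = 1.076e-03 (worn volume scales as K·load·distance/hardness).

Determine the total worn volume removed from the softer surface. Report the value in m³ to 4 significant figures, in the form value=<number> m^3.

value=3.871e-10 m^3

Every step keeps full precision. The intermediates appear rounded, and rounded once at the end to four significant figures.
Sliding speed v = 654.9 mm/s = 0.6549 m/s. Sliding distance L = v·t = 0.6549 m/s × 181.7 s = 119.0 m.
Hardness H = 6261 MPa = 6.261e+09 Pa.
Restated in SI base units: W = 18.93 N, H = 6.261e+09 Pa, K = 1.076e-03.
Wear volume V = K·W·L/H = 1.076e-03 · 18.93 · 119.0 / 6.261e+09 = 3.871e-10 m³.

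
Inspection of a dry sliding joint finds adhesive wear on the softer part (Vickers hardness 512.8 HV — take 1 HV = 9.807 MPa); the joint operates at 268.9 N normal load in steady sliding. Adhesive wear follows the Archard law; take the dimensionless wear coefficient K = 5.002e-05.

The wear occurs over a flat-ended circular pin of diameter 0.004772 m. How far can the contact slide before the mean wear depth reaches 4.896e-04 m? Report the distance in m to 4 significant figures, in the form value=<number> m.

value=3274 m

The computation holds full float precision — quoted intermediates are rounded. Rounded once at the end: 4 significant figures.
Hardness H = 512.8 HV × 9.807 MPa/HV = 5029 MPa = 5.029e+09 Pa.
Contact area A = π·d²/4 = π·(0.004772 m)²/4 = 1.789e-05 m².
In SI base units, W = 268.9 N, H = 5.029e+09 Pa, K = 5.002e-05.
Allowed volume V_lim = h_lim·A = 4.896e-04 · 1.789e-05 = 8.757e-09 m³.
Thus life L = V_lim·H/(K·W) = 8.757e-09 · 5.029e+09 / (5.002e-05 · 268.9) = 3274 m.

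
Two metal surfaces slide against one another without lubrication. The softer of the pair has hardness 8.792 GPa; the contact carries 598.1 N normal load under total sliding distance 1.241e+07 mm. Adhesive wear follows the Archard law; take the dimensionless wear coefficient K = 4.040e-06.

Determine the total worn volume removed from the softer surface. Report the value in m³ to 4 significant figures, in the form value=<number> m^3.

value=3.411e-09 m^3

Intermediates are shown rounded — all arithmetic maintains full float precision — one last rounding: 4 significant figures.
Total distance L = 1.241e+07 mm = 1.241e+04 m.
Hardness H = 8.792 GPa = 8.792e+09 Pa.
As SI base values: W = 598.1 N, H = 8.792e+09 Pa, K = 4.040e-06.
Archard volume V = K·W·L/H = 4.040e-06 · 598.1 · 1.241e+04 / 8.792e+09 = 3.411e-09 m³.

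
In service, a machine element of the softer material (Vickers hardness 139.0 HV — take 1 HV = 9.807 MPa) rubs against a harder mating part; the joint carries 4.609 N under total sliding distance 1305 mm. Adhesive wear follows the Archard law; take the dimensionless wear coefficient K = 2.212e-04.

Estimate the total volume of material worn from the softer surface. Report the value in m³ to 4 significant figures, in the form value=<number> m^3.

value=9.760e-13 m^3

Intermediates are shown rounded; the computation runs at exact precision; one final rounding: four significant digits.
Total distance L = 1305 mm = 1.305 m.
Hardness H = 139.0 HV × 9.807 MPa/HV = 1363 MPa = 1.363e+09 Pa.
SI base units throughout: W = 4.609 N, H = 1.363e+09 Pa, K = 2.212e-04.
Archard relation: V = K·W·L/H = 2.212e-04 · 4.609 · 1.305 / 1.363e+09 = 9.760e-13 m³.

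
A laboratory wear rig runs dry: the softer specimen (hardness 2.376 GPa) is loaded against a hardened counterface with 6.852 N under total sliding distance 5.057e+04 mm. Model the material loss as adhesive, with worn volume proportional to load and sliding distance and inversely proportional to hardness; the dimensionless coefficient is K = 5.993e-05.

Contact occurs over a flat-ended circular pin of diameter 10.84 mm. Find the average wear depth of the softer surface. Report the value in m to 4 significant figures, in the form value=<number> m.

value=9.470e-08 m

Shown intermediates are rounded — each operation runs at full float precision, and a single final rounding: 4 significant digits.
Distance L = 5.057e+04 mm = 50.57 m.
Hardness H = 2.376 GPa = 2.376e+09 Pa.
Pin diameter d = 10.84 mm = 0.01084 m. Contact area A = π·d²/4 = π·(0.01084 m)²/4 = 9.229e-05 m².
Restated in SI base units: W = 6.852 N, H = 2.376e+09 Pa, K = 5.993e-05.
Apply Archard: V = K·W·L/H = 5.993e-05 · 6.852 · 50.57 / 2.376e+09 = 8.740e-12 m³.
Mean depth h = V/A = 8.740e-12 / 9.229e-05 = 9.470e-08 m.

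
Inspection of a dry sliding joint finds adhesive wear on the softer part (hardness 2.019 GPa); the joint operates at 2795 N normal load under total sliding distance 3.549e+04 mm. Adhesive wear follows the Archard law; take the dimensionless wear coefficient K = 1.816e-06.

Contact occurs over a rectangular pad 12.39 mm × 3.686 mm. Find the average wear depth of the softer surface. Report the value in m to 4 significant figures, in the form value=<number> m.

value=1.954e-06 m

All arithmetic keeps full float precision — intermediates are shown rounded — one last rounding: four significant digits.
Distance L = 3.549e+04 mm = 35.49 m.
Hardness H = 2.019 GPa = 2.019e+09 Pa.
Pad sides 12.39 mm × 3.686 mm = 0.01239 m × 0.003686 m. Contact area A = 0.01239 m × 0.003686 m = 4.567e-05 m².
SI base units throughout: W = 2795 N, H = 2.019e+09 Pa, K = 1.816e-06.
Archard volume V = K·W·L/H = 1.816e-06 · 2795 · 35.49 / 2.019e+09 = 8.922e-11 m³.
Average depth h = V/A = 8.922e-11 / 4.567e-05 = 1.954e-06 m.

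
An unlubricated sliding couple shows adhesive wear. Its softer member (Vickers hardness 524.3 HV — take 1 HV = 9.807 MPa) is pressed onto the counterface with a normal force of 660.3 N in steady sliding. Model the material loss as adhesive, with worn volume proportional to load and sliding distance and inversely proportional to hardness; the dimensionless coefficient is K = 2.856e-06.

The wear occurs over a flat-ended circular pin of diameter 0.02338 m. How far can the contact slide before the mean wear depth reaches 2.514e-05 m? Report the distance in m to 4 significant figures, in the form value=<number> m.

value=2.943e+04 m

Each operation holds full float precision; the intermediates are displayed rounded; one last rounding: four significant digits.
Convert: Hardness H = 524.3 HV × 9.807 MPa/HV = 5142 MPa = 5.142e+09 Pa.
Convert: Contact area A = π·d²/4 = π·(0.02338 m)²/4 = 4.293e-04 m².
Working in SI base units: W = 660.3 N, H = 5.142e+09 Pa, K = 2.856e-06.
Volume at the limit: V_lim = h_lim·A = 2.514e-05 · 4.293e-04 = 1.079e-08 m³.
Sliding life L = V_lim·H/(K·W) = 1.079e-08 · 5.142e+09 / (2.856e-06 · 660.3) = 2.943e+04 m.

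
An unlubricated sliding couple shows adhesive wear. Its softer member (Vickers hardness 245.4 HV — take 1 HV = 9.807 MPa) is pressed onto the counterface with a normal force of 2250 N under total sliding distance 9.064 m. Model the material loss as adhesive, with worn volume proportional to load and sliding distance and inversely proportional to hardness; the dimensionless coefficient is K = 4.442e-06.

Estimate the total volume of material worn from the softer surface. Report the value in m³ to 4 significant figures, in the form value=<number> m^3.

value=3.764e-11 m^3

All arithmetic keeps full precision, and intermediates are printed rounded. Rounded once at the end, at 4 significant figures.
Convert: Hardness H = 245.4 HV × 9.807 MPa/HV = 2407 MPa = 2.407e+09 Pa.
In SI base units, W = 2250 N, H = 2.407e+09 Pa, K = 4.442e-06.
Archard relation: V = K·W·L/H = 4.442e-06 · 2250 · 9.064 / 2.407e+09 = 3.764e-11 m³.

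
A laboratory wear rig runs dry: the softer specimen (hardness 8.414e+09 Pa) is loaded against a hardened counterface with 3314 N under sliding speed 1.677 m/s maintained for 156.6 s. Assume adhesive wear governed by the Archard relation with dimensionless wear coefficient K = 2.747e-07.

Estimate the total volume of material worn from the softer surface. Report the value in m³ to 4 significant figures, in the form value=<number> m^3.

value=2.841e-11 m^3

Intermediate values are printed rounded, and the algebra carries exact precision. Rounded just once, at four significant figures.
The distance L = v·t = 1.677 m/s × 156.6 s = 262.6 m.
SI base units throughout: W = 3314 N, H = 8.414e+09 Pa, K = 2.747e-07.
By Archard's law, V = K·W·L/H = 2.747e-07 · 3314 · 262.6 / 8.414e+09 = 2.841e-11 m³.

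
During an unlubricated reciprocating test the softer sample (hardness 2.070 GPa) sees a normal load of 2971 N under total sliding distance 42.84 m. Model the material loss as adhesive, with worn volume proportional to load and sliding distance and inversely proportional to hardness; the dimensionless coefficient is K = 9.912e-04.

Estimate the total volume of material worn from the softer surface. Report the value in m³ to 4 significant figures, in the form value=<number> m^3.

The intermediates are displayed rounded — every step holds exact precision. Rounded once at the end to four significant figures.
Convert: Hardness H = 2.070 GPa = 2.070e+09 Pa.
Working in SI base units: W = 2971 N, H = 2.070e+09 Pa, K = 9.912e-04.
Wear volume V = K·W·L/H = 9.912e-04 · 2971 · 42.84 / 2.070e+09 = 6.095e-08 m³.

value=6.095e-08 m^3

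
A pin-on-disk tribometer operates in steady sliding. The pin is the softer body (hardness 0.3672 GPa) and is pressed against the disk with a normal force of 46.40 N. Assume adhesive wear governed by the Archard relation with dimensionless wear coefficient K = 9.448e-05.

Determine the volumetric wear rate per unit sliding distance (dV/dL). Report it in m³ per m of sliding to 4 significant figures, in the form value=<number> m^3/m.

Every step holds exact precision; the intermediates are printed rounded. Rounded once at the end: 4 significant figures.
Convert: Hardness H = 0.3672 GPa = 3.672e+08 Pa.
Expressed in SI base units: W = 46.40 N, H = 3.672e+08 Pa, K = 9.448e-05.
Rate of wear dV/dL = K·W/H (no L dependence): 9.448e-05 · 46.40 / 3.672e+08 = 1.194e-11 m³/m.

value=1.194e-11 m^3/m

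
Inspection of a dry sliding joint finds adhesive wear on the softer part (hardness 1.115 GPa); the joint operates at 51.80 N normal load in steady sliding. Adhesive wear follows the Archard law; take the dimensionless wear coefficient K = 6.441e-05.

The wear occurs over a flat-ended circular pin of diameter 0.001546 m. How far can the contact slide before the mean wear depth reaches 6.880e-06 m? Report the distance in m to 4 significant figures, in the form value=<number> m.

value=4.316 m

The computation maintains full precision — intermediates are displayed rounded. Rounded just once, at four significant digits.
Hardness H = 1.115 GPa = 1.115e+09 Pa.
Contact area A = π·d²/4 = π·(0.001546 m)²/4 = 1.877e-06 m².
Working in SI base units: W = 51.80 N, H = 1.115e+09 Pa, K = 6.441e-05.
Wearable volume V_lim = h_lim·A = 6.880e-06 · 1.877e-06 = 1.292e-11 m³.
Inverting, life L = V_lim·H/(K·W) = 1.292e-11 · 1.115e+09 / (6.441e-05 · 51.80) = 4.316 m.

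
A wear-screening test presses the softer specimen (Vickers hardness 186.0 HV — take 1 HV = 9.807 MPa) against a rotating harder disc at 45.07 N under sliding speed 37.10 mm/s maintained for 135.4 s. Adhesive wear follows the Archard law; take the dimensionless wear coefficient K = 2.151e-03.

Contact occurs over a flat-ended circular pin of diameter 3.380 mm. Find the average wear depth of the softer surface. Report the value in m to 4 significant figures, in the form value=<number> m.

value=2.975e-05 m

All arithmetic holds full float precision — intermediate values appear rounded — a single final rounding to four significant digits.
Convert: Sliding speed v = 37.10 mm/s = 0.03710 m/s. Sliding distance L = v·t = 0.03710 m/s × 135.4 s = 5.023 m.
Convert: Hardness H = 186.0 HV × 9.807 MPa/HV = 1824 MPa = 1.824e+09 Pa.
Convert: Pin diameter d = 3.380 mm = 0.003380 m. Contact area A = π·d²/4 = π·(0.003380 m)²/4 = 8.973e-06 m².
Expressed in SI base units: W = 45.07 N, H = 1.824e+09 Pa, K = 2.151e-03.
Volume removed: V = K·W·L/H = 2.151e-03 · 45.07 · 5.023 / 1.824e+09 = 2.670e-10 m³.
Mean wear depth h = V/A = 2.670e-10 / 8.973e-06 = 2.975e-05 m.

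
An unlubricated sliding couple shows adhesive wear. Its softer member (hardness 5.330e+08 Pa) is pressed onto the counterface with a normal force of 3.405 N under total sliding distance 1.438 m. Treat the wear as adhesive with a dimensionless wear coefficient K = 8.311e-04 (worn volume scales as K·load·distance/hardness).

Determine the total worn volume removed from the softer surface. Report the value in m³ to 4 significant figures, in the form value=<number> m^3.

value=7.635e-12 m^3

All working math keeps full float precision — intermediate values are displayed rounded — a lone final rounding, at 4 significant figures.
SI base units throughout: W = 3.405 N, H = 5.330e+08 Pa, K = 8.311e-04.
Archard volume V = K·W·L/H = 8.311e-04 · 3.405 · 1.438 / 5.330e+08 = 7.635e-12 m³.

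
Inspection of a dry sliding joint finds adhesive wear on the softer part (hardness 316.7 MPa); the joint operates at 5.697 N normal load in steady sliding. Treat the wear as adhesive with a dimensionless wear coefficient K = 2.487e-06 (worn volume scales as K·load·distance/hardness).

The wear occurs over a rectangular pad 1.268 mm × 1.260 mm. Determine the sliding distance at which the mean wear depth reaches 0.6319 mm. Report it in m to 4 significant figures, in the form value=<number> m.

value=2.257e+04 m

The computation keeps full float precision. Intermediates are shown rounded — a single final rounding: 4 significant digits.
Convert: Hardness H = 316.7 MPa = 3.167e+08 Pa.
Convert: Pad sides 1.268 mm × 1.260 mm = 0.001268 m × 0.001260 m. Contact area A = 0.001268 m × 0.001260 m = 1.598e-06 m².
Convert: Depth limit h_lim = 0.6319 mm = 6.319e-04 m.
In SI base units, W = 5.697 N, H = 3.167e+08 Pa, K = 2.487e-06.
Allowed volume V_lim = h_lim·A = 6.319e-04 · 1.598e-06 = 1.010e-09 m³.
Inverting, life L = V_lim·H/(K·W) = 1.010e-09 · 3.167e+08 / (2.487e-06 · 5.697) = 2.257e+04 m.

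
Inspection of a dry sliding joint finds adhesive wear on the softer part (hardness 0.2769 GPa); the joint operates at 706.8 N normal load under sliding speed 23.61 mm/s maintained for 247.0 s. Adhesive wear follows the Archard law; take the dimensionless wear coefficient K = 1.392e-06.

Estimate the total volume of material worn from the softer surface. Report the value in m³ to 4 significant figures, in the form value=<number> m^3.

value=2.072e-11 m^3

Intermediates appear rounded. All working math runs at full precision. Rounded just once: four significant digits.
Convert: Sliding speed v = 23.61 mm/s = 0.02361 m/s. Distance L = v·t = 0.02361 m/s × 247.0 s = 5.832 m.
Convert: Hardness H = 0.2769 GPa = 2.769e+08 Pa.
Working in SI base units: W = 706.8 N, H = 2.769e+08 Pa, K = 1.392e-06.
Worn volume V = K·W·L/H = 1.392e-06 · 706.8 · 5.832 / 2.769e+08 = 2.072e-11 m³.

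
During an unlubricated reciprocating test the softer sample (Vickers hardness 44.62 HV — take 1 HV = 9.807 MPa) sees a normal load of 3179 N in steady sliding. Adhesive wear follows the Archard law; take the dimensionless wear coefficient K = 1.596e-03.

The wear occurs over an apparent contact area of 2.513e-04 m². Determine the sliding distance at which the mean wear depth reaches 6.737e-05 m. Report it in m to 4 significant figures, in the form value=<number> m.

value=1.460 m

Intermediates appear rounded. Every step maintains exact precision, and one last rounding to 4 significant figures.
Convert: Hardness H = 44.62 HV × 9.807 MPa/HV = 437.6 MPa = 4.376e+08 Pa.
Working in SI base units: W = 3179 N, H = 4.376e+08 Pa, K = 1.596e-03.
At the depth limit, V_lim = h_lim·A = 6.737e-05 · 2.513e-04 = 1.693e-08 m³.
Thus life L = V_lim·H/(K·W) = 1.693e-08 · 4.376e+08 / (1.596e-03 · 3179) = 1.460 m.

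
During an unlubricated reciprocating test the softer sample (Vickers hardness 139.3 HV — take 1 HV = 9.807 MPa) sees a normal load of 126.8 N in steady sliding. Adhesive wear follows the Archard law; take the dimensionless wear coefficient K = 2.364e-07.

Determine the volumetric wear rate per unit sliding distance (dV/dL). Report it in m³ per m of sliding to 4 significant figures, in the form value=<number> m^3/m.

value=2.194e-14 m^3/m

All working math carries full float precision; intermediate values are displayed rounded; rounded once at the end: four significant digits.
Convert: Hardness H = 139.3 HV × 9.807 MPa/HV = 1366 MPa = 1.366e+09 Pa.
Collected in SI base units: W = 126.8 N, H = 1.366e+09 Pa, K = 2.364e-07.
The wear rate dV/dL = K·W/H, so: 2.364e-07 · 126.8 / 1.366e+09 = 2.194e-14 m³/m.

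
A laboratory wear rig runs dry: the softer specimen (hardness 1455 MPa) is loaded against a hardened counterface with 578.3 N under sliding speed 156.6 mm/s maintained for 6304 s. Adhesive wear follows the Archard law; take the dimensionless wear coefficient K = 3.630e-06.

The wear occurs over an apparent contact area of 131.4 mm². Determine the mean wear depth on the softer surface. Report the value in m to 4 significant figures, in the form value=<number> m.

All working math runs at exact precision; quoted intermediates are rounded — one last rounding to 4 significant digits.
Convert: Sliding speed v = 156.6 mm/s = 0.1566 m/s. The distance L = v·t = 0.1566 m/s × 6304 s = 987.2 m.
Convert: Hardness H = 1455 MPa = 1.455e+09 Pa.
Convert: Contact area A = 131.4 mm² = 1.314e-04 m².
In SI base units: W = 578.3 N, H = 1.455e+09 Pa, K = 3.630e-06.
Archard volume V = K·W·L/H = 3.630e-06 · 578.3 · 987.2 / 1.455e+09 = 1.424e-09 m³.
Average depth h = V/A = 1.424e-09 / 1.314e-04 = 1.084e-05 m.

value=1.084e-05 m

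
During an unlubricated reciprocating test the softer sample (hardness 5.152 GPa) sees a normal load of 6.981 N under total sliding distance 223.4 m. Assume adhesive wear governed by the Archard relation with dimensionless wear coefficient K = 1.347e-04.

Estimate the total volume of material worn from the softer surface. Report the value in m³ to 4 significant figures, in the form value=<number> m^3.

Quoted intermediates are rounded. Every step holds full precision. Rounded once at the end: 4 significant digits.
Hardness H = 5.152 GPa = 5.152e+09 Pa.
Expressed in SI base units: W = 6.981 N, H = 5.152e+09 Pa, K = 1.347e-04.
Archard relation: V = K·W·L/H = 1.347e-04 · 6.981 · 223.4 / 5.152e+09 = 4.077e-11 m³.

value=4.077e-11 m^3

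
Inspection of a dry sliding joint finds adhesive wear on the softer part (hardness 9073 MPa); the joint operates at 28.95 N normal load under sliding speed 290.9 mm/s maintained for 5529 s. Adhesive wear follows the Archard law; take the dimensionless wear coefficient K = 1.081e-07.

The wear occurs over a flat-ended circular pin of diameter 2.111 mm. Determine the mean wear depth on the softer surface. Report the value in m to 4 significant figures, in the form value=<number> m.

The computation carries full precision; intermediates appear rounded; rounded once at the end: 4 significant figures.
Sliding speed v = 290.9 mm/s = 0.2909 m/s. Distance covered L = v·t = 0.2909 m/s × 5529 s = 1608 m.
Hardness H = 9073 MPa = 9.073e+09 Pa.
Pin diameter d = 2.111 mm = 0.002111 m. Contact area A = π·d²/4 = π·(0.002111 m)²/4 = 3.500e-06 m².
As SI base values: W = 28.95 N, H = 9.073e+09 Pa, K = 1.081e-07.
Archard volume V = K·W·L/H = 1.081e-07 · 28.95 · 1608 / 9.073e+09 = 5.548e-13 m³.
Depth of wear h = V/A = 5.548e-13 / 3.500e-06 = 1.585e-07 m.

value=1.585e-07 m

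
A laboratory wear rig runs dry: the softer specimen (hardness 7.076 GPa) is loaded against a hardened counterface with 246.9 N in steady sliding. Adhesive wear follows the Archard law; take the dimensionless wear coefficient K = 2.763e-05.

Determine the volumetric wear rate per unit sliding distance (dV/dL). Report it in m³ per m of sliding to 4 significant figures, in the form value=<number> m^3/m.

The computation carries full precision, and displayed values are rounded. Rounded once at the end: 4 significant figures.
Convert: Hardness H = 7.076 GPa = 7.076e+09 Pa.
Working in SI base units: W = 246.9 N, H = 7.076e+09 Pa, K = 2.763e-05.
Volumetric rate dV/dL = K·W/H (independent of L): 2.763e-05 · 246.9 / 7.076e+09 = 9.641e-13 m³/m.

value=9.641e-13 m^3/m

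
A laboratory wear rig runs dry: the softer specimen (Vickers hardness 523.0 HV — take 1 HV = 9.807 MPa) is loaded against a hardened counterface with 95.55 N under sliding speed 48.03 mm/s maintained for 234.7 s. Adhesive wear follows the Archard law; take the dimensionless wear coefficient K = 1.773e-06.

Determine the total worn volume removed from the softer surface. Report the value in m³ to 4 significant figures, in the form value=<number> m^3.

Intermediates are printed rounded — every step runs at full float precision; a single final rounding, at 4 significant figures.
Sliding speed v = 48.03 mm/s = 0.04803 m/s. The distance L = v·t = 0.04803 m/s × 234.7 s = 11.27 m.
Hardness H = 523.0 HV × 9.807 MPa/HV = 5129 MPa = 5.129e+09 Pa.
In SI base units: W = 95.55 N, H = 5.129e+09 Pa, K = 1.773e-06.
Archard volume V = K·W·L/H = 1.773e-06 · 95.55 · 11.27 / 5.129e+09 = 3.723e-13 m³.

value=3.723e-13 m^3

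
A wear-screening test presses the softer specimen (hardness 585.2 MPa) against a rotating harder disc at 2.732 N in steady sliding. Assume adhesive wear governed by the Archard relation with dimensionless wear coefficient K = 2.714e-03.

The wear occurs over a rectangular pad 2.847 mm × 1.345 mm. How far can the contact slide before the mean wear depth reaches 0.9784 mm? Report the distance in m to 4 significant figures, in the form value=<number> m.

Intermediate values are shown rounded, and all working math runs at full precision. Rounded once at the end: 4 significant figures.
Hardness H = 585.2 MPa = 5.852e+08 Pa.
Pad sides 2.847 mm × 1.345 mm = 0.002847 m × 0.001345 m. Contact area A = 0.002847 m × 0.001345 m = 3.829e-06 m².
Depth limit h_lim = 0.9784 mm = 9.784e-04 m.
In SI base units, W = 2.732 N, H = 5.852e+08 Pa, K = 2.714e-03.
Wearable volume V_lim = h_lim·A = 9.784e-04 · 3.829e-06 = 3.747e-09 m³.
So the life L = V_lim·H/(K·W) = 3.747e-09 · 5.852e+08 / (2.714e-03 · 2.732) = 295.7 m.

value=295.7 m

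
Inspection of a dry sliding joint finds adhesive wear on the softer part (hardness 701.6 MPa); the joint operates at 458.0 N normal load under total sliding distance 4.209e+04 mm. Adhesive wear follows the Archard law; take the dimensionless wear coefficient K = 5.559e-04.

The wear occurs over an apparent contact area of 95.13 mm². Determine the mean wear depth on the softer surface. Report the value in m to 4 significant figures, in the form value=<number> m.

value=1.606e-04 m

Intermediates are displayed rounded — every step maintains full precision; one final rounding, at four significant figures.
Convert: The distance L = 4.209e+04 mm = 42.09 m.
Convert: Hardness H = 701.6 MPa = 7.016e+08 Pa.
Convert: Contact area A = 95.13 mm² = 9.513e-05 m².
As SI base values: W = 458.0 N, H = 7.016e+08 Pa, K = 5.559e-04.
Wear volume V = K·W·L/H = 5.559e-04 · 458.0 · 42.09 / 7.016e+08 = 1.527e-08 m³.
Depth h = V/A = 1.527e-08 / 9.513e-05 = 1.606e-04 m.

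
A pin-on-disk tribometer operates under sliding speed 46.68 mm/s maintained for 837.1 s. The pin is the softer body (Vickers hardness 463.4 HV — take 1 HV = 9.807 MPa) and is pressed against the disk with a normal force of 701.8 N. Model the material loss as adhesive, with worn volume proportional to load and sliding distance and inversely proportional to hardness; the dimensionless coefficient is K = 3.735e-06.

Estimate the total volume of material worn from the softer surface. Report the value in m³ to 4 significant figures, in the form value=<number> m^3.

value=2.254e-11 m^3

Intermediate values are printed rounded; the computation maintains full float precision. Rounded once at the end to four significant figures.
Convert: Sliding speed v = 46.68 mm/s = 0.04668 m/s. Total distance L = v·t = 0.04668 m/s × 837.1 s = 39.08 m.
Convert: Hardness H = 463.4 HV × 9.807 MPa/HV = 4545 MPa = 4.545e+09 Pa.
In SI base units, W = 701.8 N, H = 4.545e+09 Pa, K = 3.735e-06.
Archard relation: V = K·W·L/H = 3.735e-06 · 701.8 · 39.08 / 4.545e+09 = 2.254e-11 m³.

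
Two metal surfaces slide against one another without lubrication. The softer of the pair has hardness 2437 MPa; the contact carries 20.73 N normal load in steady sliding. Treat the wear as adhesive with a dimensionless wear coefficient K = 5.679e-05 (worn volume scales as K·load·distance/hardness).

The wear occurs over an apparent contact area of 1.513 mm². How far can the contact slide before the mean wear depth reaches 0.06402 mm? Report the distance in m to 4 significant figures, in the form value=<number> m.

All working math maintains full float precision — intermediates are shown rounded, and one last rounding, at four significant digits.
Hardness H = 2437 MPa = 2.437e+09 Pa.
Contact area A = 1.513 mm² = 1.513e-06 m².
Depth limit h_lim = 0.06402 mm = 6.402e-05 m.
In SI base units, W = 20.73 N, H = 2.437e+09 Pa, K = 5.679e-05.
Volume at the limit: V_lim = h_lim·A = 6.402e-05 · 1.513e-06 = 9.686e-11 m³.
Sliding life L = V_lim·H/(K·W) = 9.686e-11 · 2.437e+09 / (5.679e-05 · 20.73) = 200.5 m.

value=200.5 m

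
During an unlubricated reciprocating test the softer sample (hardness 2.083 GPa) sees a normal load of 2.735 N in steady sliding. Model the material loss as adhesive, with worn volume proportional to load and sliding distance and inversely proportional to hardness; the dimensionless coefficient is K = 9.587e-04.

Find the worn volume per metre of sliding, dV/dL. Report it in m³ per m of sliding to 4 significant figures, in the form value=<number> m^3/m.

The intermediates appear rounded — the algebra holds full float precision, and a lone final rounding: four significant digits.
Hardness H = 2.083 GPa = 2.083e+09 Pa.
SI base units throughout: W = 2.735 N, H = 2.083e+09 Pa, K = 9.587e-04.
Rate of wear dV/dL = K·W/H: 9.587e-04 · 2.735 / 2.083e+09 = 1.259e-12 m³/m.

value=1.259e-12 m^3/m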